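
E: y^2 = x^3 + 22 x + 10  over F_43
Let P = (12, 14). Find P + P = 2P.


Doubling: s = (3 x1^2 + a) / (2 y1)
s = (3*12^2 + 22) / (2*14) mod 43 = 7
x3 = s^2 - 2 x1 mod 43 = 7^2 - 2*12 = 25
y3 = s (x1 - x3) - y1 mod 43 = 7 * (12 - 25) - 14 = 24

2P = (25, 24)


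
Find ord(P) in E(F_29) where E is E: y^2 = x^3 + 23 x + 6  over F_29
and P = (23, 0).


Compute successive multiples of P until we hit O:
  1P = (23, 0)
  2P = O

ord(P) = 2


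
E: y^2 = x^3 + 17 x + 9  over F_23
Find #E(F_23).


For each x in F_23, count y with y^2 = x^3 + 17 x + 9 mod 23:
  x = 0: RHS = 9, y in [3, 20]  -> 2 point(s)
  x = 1: RHS = 4, y in [2, 21]  -> 2 point(s)
  x = 3: RHS = 18, y in [8, 15]  -> 2 point(s)
  x = 4: RHS = 3, y in [7, 16]  -> 2 point(s)
  x = 5: RHS = 12, y in [9, 14]  -> 2 point(s)
  x = 8: RHS = 13, y in [6, 17]  -> 2 point(s)
  x = 10: RHS = 6, y in [11, 12]  -> 2 point(s)
  x = 11: RHS = 9, y in [3, 20]  -> 2 point(s)
  x = 12: RHS = 9, y in [3, 20]  -> 2 point(s)
  x = 13: RHS = 12, y in [9, 14]  -> 2 point(s)
  x = 14: RHS = 1, y in [1, 22]  -> 2 point(s)
  x = 17: RHS = 13, y in [6, 17]  -> 2 point(s)
  x = 18: RHS = 6, y in [11, 12]  -> 2 point(s)
  x = 20: RHS = 0, y in [0]  -> 1 point(s)
  x = 21: RHS = 13, y in [6, 17]  -> 2 point(s)
Affine points: 29. Add the point at infinity: total = 30.

#E(F_23) = 30


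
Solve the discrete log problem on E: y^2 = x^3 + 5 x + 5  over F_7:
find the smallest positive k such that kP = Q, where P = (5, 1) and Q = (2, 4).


Enumerate multiples of P until we hit Q = (2, 4):
  1P = (5, 1)
  2P = (1, 5)
  3P = (2, 3)
  4P = (2, 4)
Match found at i = 4.

k = 4


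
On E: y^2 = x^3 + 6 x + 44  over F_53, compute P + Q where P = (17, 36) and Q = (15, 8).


P != Q, so use the chord formula.
s = (y2 - y1) / (x2 - x1) = (25) / (51) mod 53 = 14
x3 = s^2 - x1 - x2 mod 53 = 14^2 - 17 - 15 = 5
y3 = s (x1 - x3) - y1 mod 53 = 14 * (17 - 5) - 36 = 26

P + Q = (5, 26)


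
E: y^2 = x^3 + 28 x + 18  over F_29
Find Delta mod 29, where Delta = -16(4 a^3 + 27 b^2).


4 a^3 + 27 b^2 = 4*28^3 + 27*18^2 = 87808 + 8748 = 96556
Delta = -16 * (96556) = -1544896
Delta mod 29 = 21

Delta = 21 (mod 29)


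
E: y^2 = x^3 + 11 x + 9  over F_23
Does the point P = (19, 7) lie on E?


Check whether y^2 = x^3 + 11 x + 9 (mod 23) for (x, y) = (19, 7).
LHS: y^2 = 7^2 mod 23 = 3
RHS: x^3 + 11 x + 9 = 19^3 + 11*19 + 9 mod 23 = 16
LHS != RHS

No, not on the curve


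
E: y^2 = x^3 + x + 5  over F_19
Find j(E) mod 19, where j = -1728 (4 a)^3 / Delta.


Delta = -16(4 a^3 + 27 b^2) mod 19 = 4
-1728 * (4 a)^3 = -1728 * (4*1)^3 mod 19 = 7
j = 7 * 4^(-1) mod 19 = 16

j = 16 (mod 19)


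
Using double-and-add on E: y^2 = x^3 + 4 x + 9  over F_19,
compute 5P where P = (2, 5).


k = 5 = 101_2 (binary, LSB first: 101)
Double-and-add from P = (2, 5):
  bit 0 = 1: acc = O + (2, 5) = (2, 5)
  bit 1 = 0: acc unchanged = (2, 5)
  bit 2 = 1: acc = (2, 5) + (18, 2) = (0, 16)

5P = (0, 16)


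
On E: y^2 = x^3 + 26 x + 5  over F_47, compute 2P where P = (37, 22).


Doubling: s = (3 x1^2 + a) / (2 y1)
s = (3*37^2 + 26) / (2*22) mod 47 = 1
x3 = s^2 - 2 x1 mod 47 = 1^2 - 2*37 = 21
y3 = s (x1 - x3) - y1 mod 47 = 1 * (37 - 21) - 22 = 41

2P = (21, 41)


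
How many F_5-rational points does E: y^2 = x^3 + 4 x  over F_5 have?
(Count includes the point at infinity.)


For each x in F_5, count y with y^2 = x^3 + 4 x + 0 mod 5:
  x = 0: RHS = 0, y in [0]  -> 1 point(s)
  x = 1: RHS = 0, y in [0]  -> 1 point(s)
  x = 2: RHS = 1, y in [1, 4]  -> 2 point(s)
  x = 3: RHS = 4, y in [2, 3]  -> 2 point(s)
  x = 4: RHS = 0, y in [0]  -> 1 point(s)
Affine points: 7. Add the point at infinity: total = 8.

#E(F_5) = 8


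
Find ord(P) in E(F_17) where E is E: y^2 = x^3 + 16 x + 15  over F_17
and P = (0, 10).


Compute successive multiples of P until we hit O:
  1P = (0, 10)
  2P = (2, 2)
  3P = (14, 12)
  4P = (11, 3)
  5P = (5, 4)
  6P = (8, 3)
  7P = (1, 10)
  8P = (16, 7)
  ... (continuing to 25P)
  25P = O

ord(P) = 25


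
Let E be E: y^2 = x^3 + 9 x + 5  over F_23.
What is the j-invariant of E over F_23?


Delta = -16(4 a^3 + 27 b^2) mod 23 = 21
-1728 * (4 a)^3 = -1728 * (4*9)^3 mod 23 = 10
j = 10 * 21^(-1) mod 23 = 18

j = 18 (mod 23)


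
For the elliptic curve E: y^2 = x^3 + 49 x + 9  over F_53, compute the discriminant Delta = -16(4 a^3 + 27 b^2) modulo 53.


4 a^3 + 27 b^2 = 4*49^3 + 27*9^2 = 470596 + 2187 = 472783
Delta = -16 * (472783) = -7564528
Delta mod 53 = 3

Delta = 3 (mod 53)


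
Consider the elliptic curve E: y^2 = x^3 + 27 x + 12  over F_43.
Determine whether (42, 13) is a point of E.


Check whether y^2 = x^3 + 27 x + 12 (mod 43) for (x, y) = (42, 13).
LHS: y^2 = 13^2 mod 43 = 40
RHS: x^3 + 27 x + 12 = 42^3 + 27*42 + 12 mod 43 = 27
LHS != RHS

No, not on the curve


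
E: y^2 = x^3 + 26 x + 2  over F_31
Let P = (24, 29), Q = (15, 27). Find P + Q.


P != Q, so use the chord formula.
s = (y2 - y1) / (x2 - x1) = (29) / (22) mod 31 = 14
x3 = s^2 - x1 - x2 mod 31 = 14^2 - 24 - 15 = 2
y3 = s (x1 - x3) - y1 mod 31 = 14 * (24 - 2) - 29 = 0

P + Q = (2, 0)


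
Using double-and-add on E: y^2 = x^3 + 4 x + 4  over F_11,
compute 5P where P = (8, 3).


k = 5 = 101_2 (binary, LSB first: 101)
Double-and-add from P = (8, 3):
  bit 0 = 1: acc = O + (8, 3) = (8, 3)
  bit 1 = 0: acc unchanged = (8, 3)
  bit 2 = 1: acc = (8, 3) + (1, 3) = (2, 8)

5P = (2, 8)


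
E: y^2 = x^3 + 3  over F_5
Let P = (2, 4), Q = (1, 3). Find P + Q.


P != Q, so use the chord formula.
s = (y2 - y1) / (x2 - x1) = (4) / (4) mod 5 = 1
x3 = s^2 - x1 - x2 mod 5 = 1^2 - 2 - 1 = 3
y3 = s (x1 - x3) - y1 mod 5 = 1 * (2 - 3) - 4 = 0

P + Q = (3, 0)


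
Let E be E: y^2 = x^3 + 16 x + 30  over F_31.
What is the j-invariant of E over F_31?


Delta = -16(4 a^3 + 27 b^2) mod 31 = 25
-1728 * (4 a)^3 = -1728 * (4*16)^3 mod 31 = 2
j = 2 * 25^(-1) mod 31 = 10

j = 10 (mod 31)


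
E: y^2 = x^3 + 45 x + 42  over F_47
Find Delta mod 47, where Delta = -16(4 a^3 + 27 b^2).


4 a^3 + 27 b^2 = 4*45^3 + 27*42^2 = 364500 + 47628 = 412128
Delta = -16 * (412128) = -6594048
Delta mod 47 = 5

Delta = 5 (mod 47)


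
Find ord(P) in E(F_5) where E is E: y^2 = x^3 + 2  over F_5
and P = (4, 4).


Compute successive multiples of P until we hit O:
  1P = (4, 4)
  2P = (3, 2)
  3P = (2, 0)
  4P = (3, 3)
  5P = (4, 1)
  6P = O

ord(P) = 6


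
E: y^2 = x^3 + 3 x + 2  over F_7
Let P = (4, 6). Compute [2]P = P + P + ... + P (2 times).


k = 2 = 10_2 (binary, LSB first: 01)
Double-and-add from P = (4, 6):
  bit 0 = 0: acc unchanged = O
  bit 1 = 1: acc = O + (0, 4) = (0, 4)

2P = (0, 4)


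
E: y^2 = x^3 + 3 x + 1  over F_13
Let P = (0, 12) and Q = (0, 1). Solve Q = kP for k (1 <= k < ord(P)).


Enumerate multiples of P until we hit Q = (0, 1):
  1P = (0, 12)
  2P = (12, 6)
  3P = (11, 0)
  4P = (12, 7)
  5P = (0, 1)
Match found at i = 5.

k = 5


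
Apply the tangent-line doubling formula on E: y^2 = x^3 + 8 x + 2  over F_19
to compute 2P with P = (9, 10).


Doubling: s = (3 x1^2 + a) / (2 y1)
s = (3*9^2 + 8) / (2*10) mod 19 = 4
x3 = s^2 - 2 x1 mod 19 = 4^2 - 2*9 = 17
y3 = s (x1 - x3) - y1 mod 19 = 4 * (9 - 17) - 10 = 15

2P = (17, 15)


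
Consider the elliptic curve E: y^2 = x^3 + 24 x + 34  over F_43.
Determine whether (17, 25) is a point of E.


Check whether y^2 = x^3 + 24 x + 34 (mod 43) for (x, y) = (17, 25).
LHS: y^2 = 25^2 mod 43 = 23
RHS: x^3 + 24 x + 34 = 17^3 + 24*17 + 34 mod 43 = 23
LHS = RHS

Yes, on the curve


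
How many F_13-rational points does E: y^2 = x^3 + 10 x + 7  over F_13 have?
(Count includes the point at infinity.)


For each x in F_13, count y with y^2 = x^3 + 10 x + 7 mod 13:
  x = 2: RHS = 9, y in [3, 10]  -> 2 point(s)
  x = 3: RHS = 12, y in [5, 8]  -> 2 point(s)
  x = 5: RHS = 0, y in [0]  -> 1 point(s)
  x = 6: RHS = 10, y in [6, 7]  -> 2 point(s)
  x = 7: RHS = 4, y in [2, 11]  -> 2 point(s)
  x = 8: RHS = 1, y in [1, 12]  -> 2 point(s)
  x = 12: RHS = 9, y in [3, 10]  -> 2 point(s)
Affine points: 13. Add the point at infinity: total = 14.

#E(F_13) = 14


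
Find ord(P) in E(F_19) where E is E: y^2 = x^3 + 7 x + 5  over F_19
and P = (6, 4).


Compute successive multiples of P until we hit O:
  1P = (6, 4)
  2P = (18, 4)
  3P = (14, 15)
  4P = (0, 9)
  5P = (10, 12)
  6P = (7, 13)
  7P = (11, 8)
  8P = (11, 11)
  ... (continuing to 15P)
  15P = O

ord(P) = 15


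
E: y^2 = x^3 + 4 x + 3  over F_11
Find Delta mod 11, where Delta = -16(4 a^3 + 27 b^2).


4 a^3 + 27 b^2 = 4*4^3 + 27*3^2 = 256 + 243 = 499
Delta = -16 * (499) = -7984
Delta mod 11 = 2

Delta = 2 (mod 11)


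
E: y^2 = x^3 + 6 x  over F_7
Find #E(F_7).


For each x in F_7, count y with y^2 = x^3 + 6 x + 0 mod 7:
  x = 0: RHS = 0, y in [0]  -> 1 point(s)
  x = 1: RHS = 0, y in [0]  -> 1 point(s)
  x = 4: RHS = 4, y in [2, 5]  -> 2 point(s)
  x = 5: RHS = 1, y in [1, 6]  -> 2 point(s)
  x = 6: RHS = 0, y in [0]  -> 1 point(s)
Affine points: 7. Add the point at infinity: total = 8.

#E(F_7) = 8


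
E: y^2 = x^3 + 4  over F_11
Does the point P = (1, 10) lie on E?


Check whether y^2 = x^3 + 0 x + 4 (mod 11) for (x, y) = (1, 10).
LHS: y^2 = 10^2 mod 11 = 1
RHS: x^3 + 0 x + 4 = 1^3 + 0*1 + 4 mod 11 = 5
LHS != RHS

No, not on the curve


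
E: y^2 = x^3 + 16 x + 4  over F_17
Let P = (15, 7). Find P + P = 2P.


Doubling: s = (3 x1^2 + a) / (2 y1)
s = (3*15^2 + 16) / (2*7) mod 17 = 2
x3 = s^2 - 2 x1 mod 17 = 2^2 - 2*15 = 8
y3 = s (x1 - x3) - y1 mod 17 = 2 * (15 - 8) - 7 = 7

2P = (8, 7)


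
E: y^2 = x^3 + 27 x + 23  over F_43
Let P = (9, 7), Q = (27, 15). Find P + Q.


P != Q, so use the chord formula.
s = (y2 - y1) / (x2 - x1) = (8) / (18) mod 43 = 10
x3 = s^2 - x1 - x2 mod 43 = 10^2 - 9 - 27 = 21
y3 = s (x1 - x3) - y1 mod 43 = 10 * (9 - 21) - 7 = 2

P + Q = (21, 2)


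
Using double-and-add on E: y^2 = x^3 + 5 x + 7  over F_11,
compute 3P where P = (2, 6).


k = 3 = 11_2 (binary, LSB first: 11)
Double-and-add from P = (2, 6):
  bit 0 = 1: acc = O + (2, 6) = (2, 6)
  bit 1 = 1: acc = (2, 6) + (10, 1) = (3, 7)

3P = (3, 7)


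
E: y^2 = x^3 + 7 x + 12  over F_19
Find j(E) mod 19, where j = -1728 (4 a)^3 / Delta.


Delta = -16(4 a^3 + 27 b^2) mod 19 = 10
-1728 * (4 a)^3 = -1728 * (4*7)^3 mod 19 = 7
j = 7 * 10^(-1) mod 19 = 14

j = 14 (mod 19)


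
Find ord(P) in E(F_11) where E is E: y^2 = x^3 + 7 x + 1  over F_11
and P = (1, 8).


Compute successive multiples of P until we hit O:
  1P = (1, 8)
  2P = (2, 1)
  3P = (2, 10)
  4P = (1, 3)
  5P = O

ord(P) = 5


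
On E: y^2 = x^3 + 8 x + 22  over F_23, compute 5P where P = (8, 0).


k = 5 = 101_2 (binary, LSB first: 101)
Double-and-add from P = (8, 0):
  bit 0 = 1: acc = O + (8, 0) = (8, 0)
  bit 1 = 0: acc unchanged = (8, 0)
  bit 2 = 1: acc = (8, 0) + O = (8, 0)

5P = (8, 0)


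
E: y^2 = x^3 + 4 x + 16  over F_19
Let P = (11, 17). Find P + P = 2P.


Doubling: s = (3 x1^2 + a) / (2 y1)
s = (3*11^2 + 4) / (2*17) mod 19 = 8
x3 = s^2 - 2 x1 mod 19 = 8^2 - 2*11 = 4
y3 = s (x1 - x3) - y1 mod 19 = 8 * (11 - 4) - 17 = 1

2P = (4, 1)


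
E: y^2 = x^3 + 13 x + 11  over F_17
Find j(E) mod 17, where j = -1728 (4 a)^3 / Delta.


Delta = -16(4 a^3 + 27 b^2) mod 17 = 2
-1728 * (4 a)^3 = -1728 * (4*13)^3 mod 17 = 6
j = 6 * 2^(-1) mod 17 = 3

j = 3 (mod 17)


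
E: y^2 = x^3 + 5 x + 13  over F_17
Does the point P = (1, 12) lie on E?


Check whether y^2 = x^3 + 5 x + 13 (mod 17) for (x, y) = (1, 12).
LHS: y^2 = 12^2 mod 17 = 8
RHS: x^3 + 5 x + 13 = 1^3 + 5*1 + 13 mod 17 = 2
LHS != RHS

No, not on the curve


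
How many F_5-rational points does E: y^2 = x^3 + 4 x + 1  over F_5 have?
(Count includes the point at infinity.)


For each x in F_5, count y with y^2 = x^3 + 4 x + 1 mod 5:
  x = 0: RHS = 1, y in [1, 4]  -> 2 point(s)
  x = 1: RHS = 1, y in [1, 4]  -> 2 point(s)
  x = 3: RHS = 0, y in [0]  -> 1 point(s)
  x = 4: RHS = 1, y in [1, 4]  -> 2 point(s)
Affine points: 7. Add the point at infinity: total = 8.

#E(F_5) = 8


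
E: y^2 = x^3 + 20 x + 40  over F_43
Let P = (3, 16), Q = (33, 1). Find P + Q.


P != Q, so use the chord formula.
s = (y2 - y1) / (x2 - x1) = (28) / (30) mod 43 = 21
x3 = s^2 - x1 - x2 mod 43 = 21^2 - 3 - 33 = 18
y3 = s (x1 - x3) - y1 mod 43 = 21 * (3 - 18) - 16 = 13

P + Q = (18, 13)


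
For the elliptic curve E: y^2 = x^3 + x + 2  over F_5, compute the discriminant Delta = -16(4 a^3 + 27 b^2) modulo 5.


4 a^3 + 27 b^2 = 4*1^3 + 27*2^2 = 4 + 108 = 112
Delta = -16 * (112) = -1792
Delta mod 5 = 3

Delta = 3 (mod 5)


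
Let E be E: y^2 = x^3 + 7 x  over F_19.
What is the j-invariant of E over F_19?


Delta = -16(4 a^3 + 27 b^2) mod 19 = 12
-1728 * (4 a)^3 = -1728 * (4*7)^3 mod 19 = 7
j = 7 * 12^(-1) mod 19 = 18

j = 18 (mod 19)


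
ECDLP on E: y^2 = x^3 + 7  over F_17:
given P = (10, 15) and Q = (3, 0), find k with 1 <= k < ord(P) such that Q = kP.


Enumerate multiples of P until we hit Q = (3, 0):
  1P = (10, 15)
  2P = (12, 16)
  3P = (8, 3)
  4P = (1, 5)
  5P = (15, 4)
  6P = (5, 8)
  7P = (6, 11)
  8P = (2, 10)
  9P = (3, 0)
Match found at i = 9.

k = 9


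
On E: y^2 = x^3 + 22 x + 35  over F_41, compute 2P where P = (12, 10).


Doubling: s = (3 x1^2 + a) / (2 y1)
s = (3*12^2 + 22) / (2*10) mod 41 = 35
x3 = s^2 - 2 x1 mod 41 = 35^2 - 2*12 = 12
y3 = s (x1 - x3) - y1 mod 41 = 35 * (12 - 12) - 10 = 31

2P = (12, 31)


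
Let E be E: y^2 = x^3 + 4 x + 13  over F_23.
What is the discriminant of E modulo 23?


4 a^3 + 27 b^2 = 4*4^3 + 27*13^2 = 256 + 4563 = 4819
Delta = -16 * (4819) = -77104
Delta mod 23 = 15

Delta = 15 (mod 23)


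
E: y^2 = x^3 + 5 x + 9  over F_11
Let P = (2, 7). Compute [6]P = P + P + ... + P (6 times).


k = 6 = 110_2 (binary, LSB first: 011)
Double-and-add from P = (2, 7):
  bit 0 = 0: acc unchanged = O
  bit 1 = 1: acc = O + (0, 8) = (0, 8)
  bit 2 = 1: acc = (0, 8) + (1, 2) = (2, 4)

6P = (2, 4)


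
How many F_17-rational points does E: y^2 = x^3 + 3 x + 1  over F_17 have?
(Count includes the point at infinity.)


For each x in F_17, count y with y^2 = x^3 + 3 x + 1 mod 17:
  x = 0: RHS = 1, y in [1, 16]  -> 2 point(s)
  x = 2: RHS = 15, y in [7, 10]  -> 2 point(s)
  x = 4: RHS = 9, y in [3, 14]  -> 2 point(s)
  x = 7: RHS = 8, y in [5, 12]  -> 2 point(s)
  x = 9: RHS = 9, y in [3, 14]  -> 2 point(s)
  x = 14: RHS = 16, y in [4, 13]  -> 2 point(s)
  x = 15: RHS = 4, y in [2, 15]  -> 2 point(s)
Affine points: 14. Add the point at infinity: total = 15.

#E(F_17) = 15


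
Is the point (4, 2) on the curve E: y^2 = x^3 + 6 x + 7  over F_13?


Check whether y^2 = x^3 + 6 x + 7 (mod 13) for (x, y) = (4, 2).
LHS: y^2 = 2^2 mod 13 = 4
RHS: x^3 + 6 x + 7 = 4^3 + 6*4 + 7 mod 13 = 4
LHS = RHS

Yes, on the curve


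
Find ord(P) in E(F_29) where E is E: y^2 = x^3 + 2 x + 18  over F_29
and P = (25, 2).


Compute successive multiples of P until we hit O:
  1P = (25, 2)
  2P = (12, 1)
  3P = (15, 1)
  4P = (27, 21)
  5P = (2, 28)
  6P = (24, 12)
  7P = (22, 26)
  8P = (17, 21)
  ... (continuing to 35P)
  35P = O

ord(P) = 35


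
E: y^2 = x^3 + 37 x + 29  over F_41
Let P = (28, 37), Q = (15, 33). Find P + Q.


P != Q, so use the chord formula.
s = (y2 - y1) / (x2 - x1) = (37) / (28) mod 41 = 35
x3 = s^2 - x1 - x2 mod 41 = 35^2 - 28 - 15 = 34
y3 = s (x1 - x3) - y1 mod 41 = 35 * (28 - 34) - 37 = 40

P + Q = (34, 40)


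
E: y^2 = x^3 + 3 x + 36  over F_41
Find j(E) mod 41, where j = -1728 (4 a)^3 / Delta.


Delta = -16(4 a^3 + 27 b^2) mod 41 = 18
-1728 * (4 a)^3 = -1728 * (4*3)^3 mod 41 = 5
j = 5 * 18^(-1) mod 41 = 39

j = 39 (mod 41)


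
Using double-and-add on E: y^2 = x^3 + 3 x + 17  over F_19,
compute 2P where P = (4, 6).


k = 2 = 10_2 (binary, LSB first: 01)
Double-and-add from P = (4, 6):
  bit 0 = 0: acc unchanged = O
  bit 1 = 1: acc = O + (16, 0) = (16, 0)

2P = (16, 0)


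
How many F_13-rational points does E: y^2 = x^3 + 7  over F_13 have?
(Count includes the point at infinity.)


For each x in F_13, count y with y^2 = x^3 + 0 x + 7 mod 13:
  x = 7: RHS = 12, y in [5, 8]  -> 2 point(s)
  x = 8: RHS = 12, y in [5, 8]  -> 2 point(s)
  x = 11: RHS = 12, y in [5, 8]  -> 2 point(s)
Affine points: 6. Add the point at infinity: total = 7.

#E(F_13) = 7


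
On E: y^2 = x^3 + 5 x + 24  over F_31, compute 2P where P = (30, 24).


Doubling: s = (3 x1^2 + a) / (2 y1)
s = (3*30^2 + 5) / (2*24) mod 31 = 26
x3 = s^2 - 2 x1 mod 31 = 26^2 - 2*30 = 27
y3 = s (x1 - x3) - y1 mod 31 = 26 * (30 - 27) - 24 = 23

2P = (27, 23)


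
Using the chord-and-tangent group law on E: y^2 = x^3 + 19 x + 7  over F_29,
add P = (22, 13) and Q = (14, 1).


P != Q, so use the chord formula.
s = (y2 - y1) / (x2 - x1) = (17) / (21) mod 29 = 16
x3 = s^2 - x1 - x2 mod 29 = 16^2 - 22 - 14 = 17
y3 = s (x1 - x3) - y1 mod 29 = 16 * (22 - 17) - 13 = 9

P + Q = (17, 9)


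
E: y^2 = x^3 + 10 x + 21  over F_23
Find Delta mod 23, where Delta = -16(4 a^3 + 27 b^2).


4 a^3 + 27 b^2 = 4*10^3 + 27*21^2 = 4000 + 11907 = 15907
Delta = -16 * (15907) = -254512
Delta mod 23 = 6

Delta = 6 (mod 23)


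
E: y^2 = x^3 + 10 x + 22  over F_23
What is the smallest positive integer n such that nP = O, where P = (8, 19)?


Compute successive multiples of P until we hit O:
  1P = (8, 19)
  2P = (2, 2)
  3P = (14, 10)
  4P = (9, 17)
  5P = (10, 8)
  6P = (18, 13)
  7P = (13, 7)
  8P = (5, 6)
  ... (continuing to 18P)
  18P = O

ord(P) = 18


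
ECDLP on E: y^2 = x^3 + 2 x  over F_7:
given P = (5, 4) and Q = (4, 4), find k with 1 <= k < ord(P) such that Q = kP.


Enumerate multiples of P until we hit Q = (4, 4):
  1P = (5, 4)
  2P = (4, 3)
  3P = (6, 2)
  4P = (0, 0)
  5P = (6, 5)
  6P = (4, 4)
Match found at i = 6.

k = 6


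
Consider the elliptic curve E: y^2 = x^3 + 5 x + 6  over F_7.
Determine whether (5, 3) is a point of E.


Check whether y^2 = x^3 + 5 x + 6 (mod 7) for (x, y) = (5, 3).
LHS: y^2 = 3^2 mod 7 = 2
RHS: x^3 + 5 x + 6 = 5^3 + 5*5 + 6 mod 7 = 2
LHS = RHS

Yes, on the curve


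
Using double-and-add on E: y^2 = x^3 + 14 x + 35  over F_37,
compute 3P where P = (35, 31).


k = 3 = 11_2 (binary, LSB first: 11)
Double-and-add from P = (35, 31):
  bit 0 = 1: acc = O + (35, 31) = (35, 31)
  bit 1 = 1: acc = (35, 31) + (20, 29) = (8, 17)

3P = (8, 17)


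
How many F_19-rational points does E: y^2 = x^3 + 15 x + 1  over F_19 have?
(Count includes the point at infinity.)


For each x in F_19, count y with y^2 = x^3 + 15 x + 1 mod 19:
  x = 0: RHS = 1, y in [1, 18]  -> 2 point(s)
  x = 1: RHS = 17, y in [6, 13]  -> 2 point(s)
  x = 2: RHS = 1, y in [1, 18]  -> 2 point(s)
  x = 3: RHS = 16, y in [4, 15]  -> 2 point(s)
  x = 4: RHS = 11, y in [7, 12]  -> 2 point(s)
  x = 5: RHS = 11, y in [7, 12]  -> 2 point(s)
  x = 8: RHS = 6, y in [5, 14]  -> 2 point(s)
  x = 10: RHS = 11, y in [7, 12]  -> 2 point(s)
  x = 12: RHS = 9, y in [3, 16]  -> 2 point(s)
  x = 16: RHS = 5, y in [9, 10]  -> 2 point(s)
  x = 17: RHS = 1, y in [1, 18]  -> 2 point(s)
  x = 18: RHS = 4, y in [2, 17]  -> 2 point(s)
Affine points: 24. Add the point at infinity: total = 25.

#E(F_19) = 25


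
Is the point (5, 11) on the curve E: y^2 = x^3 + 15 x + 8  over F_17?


Check whether y^2 = x^3 + 15 x + 8 (mod 17) for (x, y) = (5, 11).
LHS: y^2 = 11^2 mod 17 = 2
RHS: x^3 + 15 x + 8 = 5^3 + 15*5 + 8 mod 17 = 4
LHS != RHS

No, not on the curve


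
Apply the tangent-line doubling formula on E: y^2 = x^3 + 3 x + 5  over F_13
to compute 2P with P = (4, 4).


Doubling: s = (3 x1^2 + a) / (2 y1)
s = (3*4^2 + 3) / (2*4) mod 13 = 8
x3 = s^2 - 2 x1 mod 13 = 8^2 - 2*4 = 4
y3 = s (x1 - x3) - y1 mod 13 = 8 * (4 - 4) - 4 = 9

2P = (4, 9)


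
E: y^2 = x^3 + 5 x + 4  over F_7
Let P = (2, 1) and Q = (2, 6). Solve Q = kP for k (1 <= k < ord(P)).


Enumerate multiples of P until we hit Q = (2, 6):
  1P = (2, 1)
  2P = (0, 2)
  3P = (0, 5)
  4P = (2, 6)
Match found at i = 4.

k = 4


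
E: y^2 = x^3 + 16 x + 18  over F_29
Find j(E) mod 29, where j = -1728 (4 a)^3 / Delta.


Delta = -16(4 a^3 + 27 b^2) mod 29 = 2
-1728 * (4 a)^3 = -1728 * (4*16)^3 mod 29 = 11
j = 11 * 2^(-1) mod 29 = 20

j = 20 (mod 29)


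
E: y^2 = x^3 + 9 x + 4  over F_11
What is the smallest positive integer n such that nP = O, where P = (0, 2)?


Compute successive multiples of P until we hit O:
  1P = (0, 2)
  2P = (3, 5)
  3P = (9, 0)
  4P = (3, 6)
  5P = (0, 9)
  6P = O

ord(P) = 6


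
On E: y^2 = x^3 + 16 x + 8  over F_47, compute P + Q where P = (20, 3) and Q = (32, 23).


P != Q, so use the chord formula.
s = (y2 - y1) / (x2 - x1) = (20) / (12) mod 47 = 33
x3 = s^2 - x1 - x2 mod 47 = 33^2 - 20 - 32 = 3
y3 = s (x1 - x3) - y1 mod 47 = 33 * (20 - 3) - 3 = 41

P + Q = (3, 41)


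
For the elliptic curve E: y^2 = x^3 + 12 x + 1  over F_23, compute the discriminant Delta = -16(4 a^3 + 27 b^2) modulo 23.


4 a^3 + 27 b^2 = 4*12^3 + 27*1^2 = 6912 + 27 = 6939
Delta = -16 * (6939) = -111024
Delta mod 23 = 20

Delta = 20 (mod 23)


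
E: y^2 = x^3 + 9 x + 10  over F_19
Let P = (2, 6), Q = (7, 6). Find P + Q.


P != Q, so use the chord formula.
s = (y2 - y1) / (x2 - x1) = (0) / (5) mod 19 = 0
x3 = s^2 - x1 - x2 mod 19 = 0^2 - 2 - 7 = 10
y3 = s (x1 - x3) - y1 mod 19 = 0 * (2 - 10) - 6 = 13

P + Q = (10, 13)


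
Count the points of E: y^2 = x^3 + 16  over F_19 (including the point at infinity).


For each x in F_19, count y with y^2 = x^3 + 0 x + 16 mod 19:
  x = 0: RHS = 16, y in [4, 15]  -> 2 point(s)
  x = 1: RHS = 17, y in [6, 13]  -> 2 point(s)
  x = 2: RHS = 5, y in [9, 10]  -> 2 point(s)
  x = 3: RHS = 5, y in [9, 10]  -> 2 point(s)
  x = 4: RHS = 4, y in [2, 17]  -> 2 point(s)
  x = 6: RHS = 4, y in [2, 17]  -> 2 point(s)
  x = 7: RHS = 17, y in [6, 13]  -> 2 point(s)
  x = 9: RHS = 4, y in [2, 17]  -> 2 point(s)
  x = 10: RHS = 9, y in [3, 16]  -> 2 point(s)
  x = 11: RHS = 17, y in [6, 13]  -> 2 point(s)
  x = 13: RHS = 9, y in [3, 16]  -> 2 point(s)
  x = 14: RHS = 5, y in [9, 10]  -> 2 point(s)
  x = 15: RHS = 9, y in [3, 16]  -> 2 point(s)
Affine points: 26. Add the point at infinity: total = 27.

#E(F_19) = 27


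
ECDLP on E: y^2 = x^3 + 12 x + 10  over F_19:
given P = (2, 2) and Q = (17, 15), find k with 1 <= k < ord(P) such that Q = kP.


Enumerate multiples of P until we hit Q = (17, 15):
  1P = (2, 2)
  2P = (13, 8)
  3P = (1, 2)
  4P = (16, 17)
  5P = (10, 3)
  6P = (18, 15)
  7P = (3, 15)
  8P = (12, 1)
  9P = (9, 12)
  10P = (5, 10)
  11P = (17, 15)
Match found at i = 11.

k = 11


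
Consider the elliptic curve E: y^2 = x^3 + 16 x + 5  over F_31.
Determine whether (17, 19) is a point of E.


Check whether y^2 = x^3 + 16 x + 5 (mod 31) for (x, y) = (17, 19).
LHS: y^2 = 19^2 mod 31 = 20
RHS: x^3 + 16 x + 5 = 17^3 + 16*17 + 5 mod 31 = 13
LHS != RHS

No, not on the curve


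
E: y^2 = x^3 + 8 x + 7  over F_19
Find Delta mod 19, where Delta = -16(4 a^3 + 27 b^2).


4 a^3 + 27 b^2 = 4*8^3 + 27*7^2 = 2048 + 1323 = 3371
Delta = -16 * (3371) = -53936
Delta mod 19 = 5

Delta = 5 (mod 19)


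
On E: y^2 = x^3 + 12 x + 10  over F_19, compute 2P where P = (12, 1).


Doubling: s = (3 x1^2 + a) / (2 y1)
s = (3*12^2 + 12) / (2*1) mod 19 = 13
x3 = s^2 - 2 x1 mod 19 = 13^2 - 2*12 = 12
y3 = s (x1 - x3) - y1 mod 19 = 13 * (12 - 12) - 1 = 18

2P = (12, 18)


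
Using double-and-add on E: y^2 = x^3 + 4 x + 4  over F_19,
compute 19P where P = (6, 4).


k = 19 = 10011_2 (binary, LSB first: 11001)
Double-and-add from P = (6, 4):
  bit 0 = 1: acc = O + (6, 4) = (6, 4)
  bit 1 = 1: acc = (6, 4) + (13, 12) = (11, 12)
  bit 2 = 0: acc unchanged = (11, 12)
  bit 3 = 0: acc unchanged = (11, 12)
  bit 4 = 1: acc = (11, 12) + (2, 18) = (17, 11)

19P = (17, 11)


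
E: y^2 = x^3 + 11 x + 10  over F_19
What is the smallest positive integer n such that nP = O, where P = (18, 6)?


Compute successive multiples of P until we hit O:
  1P = (18, 6)
  2P = (6, 8)
  3P = (4, 17)
  4P = (14, 18)
  5P = (15, 4)
  6P = (16, 8)
  7P = (5, 0)
  8P = (16, 11)
  ... (continuing to 14P)
  14P = O

ord(P) = 14


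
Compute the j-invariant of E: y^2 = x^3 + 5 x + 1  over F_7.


Delta = -16(4 a^3 + 27 b^2) mod 7 = 3
-1728 * (4 a)^3 = -1728 * (4*5)^3 mod 7 = 6
j = 6 * 3^(-1) mod 7 = 2

j = 2 (mod 7)


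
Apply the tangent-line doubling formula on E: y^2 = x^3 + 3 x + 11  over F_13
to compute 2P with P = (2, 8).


Doubling: s = (3 x1^2 + a) / (2 y1)
s = (3*2^2 + 3) / (2*8) mod 13 = 5
x3 = s^2 - 2 x1 mod 13 = 5^2 - 2*2 = 8
y3 = s (x1 - x3) - y1 mod 13 = 5 * (2 - 8) - 8 = 1

2P = (8, 1)


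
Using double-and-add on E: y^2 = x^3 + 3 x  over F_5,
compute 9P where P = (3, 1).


k = 9 = 1001_2 (binary, LSB first: 1001)
Double-and-add from P = (3, 1):
  bit 0 = 1: acc = O + (3, 1) = (3, 1)
  bit 1 = 0: acc unchanged = (3, 1)
  bit 2 = 0: acc unchanged = (3, 1)
  bit 3 = 1: acc = (3, 1) + (4, 1) = (3, 4)

9P = (3, 4)


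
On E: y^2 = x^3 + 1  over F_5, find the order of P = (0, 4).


Compute successive multiples of P until we hit O:
  1P = (0, 4)
  2P = (0, 1)
  3P = O

ord(P) = 3


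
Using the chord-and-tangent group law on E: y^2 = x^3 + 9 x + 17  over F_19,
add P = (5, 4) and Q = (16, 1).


P != Q, so use the chord formula.
s = (y2 - y1) / (x2 - x1) = (16) / (11) mod 19 = 17
x3 = s^2 - x1 - x2 mod 19 = 17^2 - 5 - 16 = 2
y3 = s (x1 - x3) - y1 mod 19 = 17 * (5 - 2) - 4 = 9

P + Q = (2, 9)


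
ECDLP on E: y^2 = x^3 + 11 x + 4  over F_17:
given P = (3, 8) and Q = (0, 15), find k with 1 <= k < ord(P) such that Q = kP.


Enumerate multiples of P until we hit Q = (0, 15):
  1P = (3, 8)
  2P = (10, 3)
  3P = (0, 2)
  4P = (1, 13)
  5P = (15, 5)
  6P = (15, 12)
  7P = (1, 4)
  8P = (0, 15)
Match found at i = 8.

k = 8


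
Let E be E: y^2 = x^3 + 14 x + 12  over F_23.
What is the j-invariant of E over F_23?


Delta = -16(4 a^3 + 27 b^2) mod 23 = 19
-1728 * (4 a)^3 = -1728 * (4*14)^3 mod 23 = 13
j = 13 * 19^(-1) mod 23 = 14

j = 14 (mod 23)


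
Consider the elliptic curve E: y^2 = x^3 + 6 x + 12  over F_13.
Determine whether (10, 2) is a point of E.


Check whether y^2 = x^3 + 6 x + 12 (mod 13) for (x, y) = (10, 2).
LHS: y^2 = 2^2 mod 13 = 4
RHS: x^3 + 6 x + 12 = 10^3 + 6*10 + 12 mod 13 = 6
LHS != RHS

No, not on the curve


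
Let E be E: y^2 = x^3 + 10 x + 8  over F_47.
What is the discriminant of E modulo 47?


4 a^3 + 27 b^2 = 4*10^3 + 27*8^2 = 4000 + 1728 = 5728
Delta = -16 * (5728) = -91648
Delta mod 47 = 2

Delta = 2 (mod 47)


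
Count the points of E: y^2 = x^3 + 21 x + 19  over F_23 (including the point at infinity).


For each x in F_23, count y with y^2 = x^3 + 21 x + 19 mod 23:
  x = 1: RHS = 18, y in [8, 15]  -> 2 point(s)
  x = 2: RHS = 0, y in [0]  -> 1 point(s)
  x = 4: RHS = 6, y in [11, 12]  -> 2 point(s)
  x = 6: RHS = 16, y in [4, 19]  -> 2 point(s)
  x = 7: RHS = 3, y in [7, 16]  -> 2 point(s)
  x = 8: RHS = 9, y in [3, 20]  -> 2 point(s)
  x = 15: RHS = 6, y in [11, 12]  -> 2 point(s)
  x = 16: RHS = 12, y in [9, 14]  -> 2 point(s)
  x = 19: RHS = 9, y in [3, 20]  -> 2 point(s)
Affine points: 17. Add the point at infinity: total = 18.

#E(F_23) = 18


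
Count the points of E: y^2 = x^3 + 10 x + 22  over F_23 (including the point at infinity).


For each x in F_23, count y with y^2 = x^3 + 10 x + 22 mod 23:
  x = 2: RHS = 4, y in [2, 21]  -> 2 point(s)
  x = 5: RHS = 13, y in [6, 17]  -> 2 point(s)
  x = 8: RHS = 16, y in [4, 19]  -> 2 point(s)
  x = 9: RHS = 13, y in [6, 17]  -> 2 point(s)
  x = 10: RHS = 18, y in [8, 15]  -> 2 point(s)
  x = 13: RHS = 3, y in [7, 16]  -> 2 point(s)
  x = 14: RHS = 8, y in [10, 13]  -> 2 point(s)
  x = 16: RHS = 0, y in [0]  -> 1 point(s)
  x = 18: RHS = 8, y in [10, 13]  -> 2 point(s)
Affine points: 17. Add the point at infinity: total = 18.

#E(F_23) = 18


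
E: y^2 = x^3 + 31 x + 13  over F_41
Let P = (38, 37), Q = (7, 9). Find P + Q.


P != Q, so use the chord formula.
s = (y2 - y1) / (x2 - x1) = (13) / (10) mod 41 = 30
x3 = s^2 - x1 - x2 mod 41 = 30^2 - 38 - 7 = 35
y3 = s (x1 - x3) - y1 mod 41 = 30 * (38 - 35) - 37 = 12

P + Q = (35, 12)


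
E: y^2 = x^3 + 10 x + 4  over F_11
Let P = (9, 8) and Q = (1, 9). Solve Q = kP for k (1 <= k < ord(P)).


Enumerate multiples of P until we hit Q = (1, 9):
  1P = (9, 8)
  2P = (4, 3)
  3P = (10, 2)
  4P = (6, 7)
  5P = (1, 2)
  6P = (5, 6)
  7P = (0, 2)
  8P = (0, 9)
  9P = (5, 5)
  10P = (1, 9)
Match found at i = 10.

k = 10


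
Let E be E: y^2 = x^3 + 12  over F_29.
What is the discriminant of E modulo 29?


4 a^3 + 27 b^2 = 4*0^3 + 27*12^2 = 0 + 3888 = 3888
Delta = -16 * (3888) = -62208
Delta mod 29 = 26

Delta = 26 (mod 29)


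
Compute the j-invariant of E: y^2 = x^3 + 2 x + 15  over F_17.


Delta = -16(4 a^3 + 27 b^2) mod 17 = 4
-1728 * (4 a)^3 = -1728 * (4*2)^3 mod 17 = 12
j = 12 * 4^(-1) mod 17 = 3

j = 3 (mod 17)


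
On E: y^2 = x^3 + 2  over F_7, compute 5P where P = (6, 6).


k = 5 = 101_2 (binary, LSB first: 101)
Double-and-add from P = (6, 6):
  bit 0 = 1: acc = O + (6, 6) = (6, 6)
  bit 1 = 0: acc unchanged = (6, 6)
  bit 2 = 1: acc = (6, 6) + (6, 6) = (6, 1)

5P = (6, 1)


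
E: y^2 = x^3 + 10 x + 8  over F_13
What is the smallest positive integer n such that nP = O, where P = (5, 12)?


Compute successive multiples of P until we hit O:
  1P = (5, 12)
  2P = (12, 6)
  3P = (10, 9)
  4P = (2, 7)
  5P = (3, 0)
  6P = (2, 6)
  7P = (10, 4)
  8P = (12, 7)
  ... (continuing to 10P)
  10P = O

ord(P) = 10


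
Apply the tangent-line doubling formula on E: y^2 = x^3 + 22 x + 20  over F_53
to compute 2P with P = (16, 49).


Doubling: s = (3 x1^2 + a) / (2 y1)
s = (3*16^2 + 22) / (2*49) mod 53 = 47
x3 = s^2 - 2 x1 mod 53 = 47^2 - 2*16 = 4
y3 = s (x1 - x3) - y1 mod 53 = 47 * (16 - 4) - 49 = 38

2P = (4, 38)


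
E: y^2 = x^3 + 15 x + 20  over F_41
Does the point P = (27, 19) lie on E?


Check whether y^2 = x^3 + 15 x + 20 (mod 41) for (x, y) = (27, 19).
LHS: y^2 = 19^2 mod 41 = 33
RHS: x^3 + 15 x + 20 = 27^3 + 15*27 + 20 mod 41 = 18
LHS != RHS

No, not on the curve


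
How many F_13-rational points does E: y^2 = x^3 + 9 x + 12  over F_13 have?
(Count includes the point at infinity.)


For each x in F_13, count y with y^2 = x^3 + 9 x + 12 mod 13:
  x = 0: RHS = 12, y in [5, 8]  -> 2 point(s)
  x = 1: RHS = 9, y in [3, 10]  -> 2 point(s)
  x = 2: RHS = 12, y in [5, 8]  -> 2 point(s)
  x = 3: RHS = 1, y in [1, 12]  -> 2 point(s)
  x = 5: RHS = 0, y in [0]  -> 1 point(s)
  x = 6: RHS = 9, y in [3, 10]  -> 2 point(s)
  x = 9: RHS = 3, y in [4, 9]  -> 2 point(s)
  x = 10: RHS = 10, y in [6, 7]  -> 2 point(s)
  x = 11: RHS = 12, y in [5, 8]  -> 2 point(s)
Affine points: 17. Add the point at infinity: total = 18.

#E(F_13) = 18


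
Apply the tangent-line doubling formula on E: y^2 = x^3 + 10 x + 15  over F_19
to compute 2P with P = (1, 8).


Doubling: s = (3 x1^2 + a) / (2 y1)
s = (3*1^2 + 10) / (2*8) mod 19 = 2
x3 = s^2 - 2 x1 mod 19 = 2^2 - 2*1 = 2
y3 = s (x1 - x3) - y1 mod 19 = 2 * (1 - 2) - 8 = 9

2P = (2, 9)


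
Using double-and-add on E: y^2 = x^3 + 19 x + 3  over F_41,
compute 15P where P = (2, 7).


k = 15 = 1111_2 (binary, LSB first: 1111)
Double-and-add from P = (2, 7):
  bit 0 = 1: acc = O + (2, 7) = (2, 7)
  bit 1 = 1: acc = (2, 7) + (35, 40) = (5, 31)
  bit 2 = 1: acc = (5, 31) + (16, 4) = (4, 15)
  bit 3 = 1: acc = (4, 15) + (10, 2) = (26, 19)

15P = (26, 19)


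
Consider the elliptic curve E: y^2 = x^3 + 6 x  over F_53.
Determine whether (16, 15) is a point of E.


Check whether y^2 = x^3 + 6 x + 0 (mod 53) for (x, y) = (16, 15).
LHS: y^2 = 15^2 mod 53 = 13
RHS: x^3 + 6 x + 0 = 16^3 + 6*16 + 0 mod 53 = 5
LHS != RHS

No, not on the curve


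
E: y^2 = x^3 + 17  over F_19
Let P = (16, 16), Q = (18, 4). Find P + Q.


P != Q, so use the chord formula.
s = (y2 - y1) / (x2 - x1) = (7) / (2) mod 19 = 13
x3 = s^2 - x1 - x2 mod 19 = 13^2 - 16 - 18 = 2
y3 = s (x1 - x3) - y1 mod 19 = 13 * (16 - 2) - 16 = 14

P + Q = (2, 14)


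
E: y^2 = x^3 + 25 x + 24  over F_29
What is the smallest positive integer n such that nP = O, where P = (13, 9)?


Compute successive multiples of P until we hit O:
  1P = (13, 9)
  2P = (23, 8)
  3P = (2, 16)
  4P = (18, 10)
  5P = (5, 10)
  6P = (16, 24)
  7P = (25, 18)
  8P = (26, 3)
  ... (continuing to 35P)
  35P = O

ord(P) = 35


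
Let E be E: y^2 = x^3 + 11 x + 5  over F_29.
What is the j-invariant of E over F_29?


Delta = -16(4 a^3 + 27 b^2) mod 29 = 6
-1728 * (4 a)^3 = -1728 * (4*11)^3 mod 29 = 16
j = 16 * 6^(-1) mod 29 = 22

j = 22 (mod 29)


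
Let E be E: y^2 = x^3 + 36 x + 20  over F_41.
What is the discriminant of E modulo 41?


4 a^3 + 27 b^2 = 4*36^3 + 27*20^2 = 186624 + 10800 = 197424
Delta = -16 * (197424) = -3158784
Delta mod 41 = 20

Delta = 20 (mod 41)


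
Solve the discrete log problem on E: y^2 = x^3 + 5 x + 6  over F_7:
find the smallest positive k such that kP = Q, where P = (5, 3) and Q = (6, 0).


Enumerate multiples of P until we hit Q = (6, 0):
  1P = (5, 3)
  2P = (6, 0)
Match found at i = 2.

k = 2


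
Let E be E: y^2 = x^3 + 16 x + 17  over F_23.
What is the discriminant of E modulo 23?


4 a^3 + 27 b^2 = 4*16^3 + 27*17^2 = 16384 + 7803 = 24187
Delta = -16 * (24187) = -386992
Delta mod 23 = 6

Delta = 6 (mod 23)


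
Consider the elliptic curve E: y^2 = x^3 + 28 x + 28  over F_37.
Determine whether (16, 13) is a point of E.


Check whether y^2 = x^3 + 28 x + 28 (mod 37) for (x, y) = (16, 13).
LHS: y^2 = 13^2 mod 37 = 21
RHS: x^3 + 28 x + 28 = 16^3 + 28*16 + 28 mod 37 = 21
LHS = RHS

Yes, on the curve


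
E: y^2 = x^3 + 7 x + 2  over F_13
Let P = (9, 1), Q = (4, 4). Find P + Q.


P != Q, so use the chord formula.
s = (y2 - y1) / (x2 - x1) = (3) / (8) mod 13 = 2
x3 = s^2 - x1 - x2 mod 13 = 2^2 - 9 - 4 = 4
y3 = s (x1 - x3) - y1 mod 13 = 2 * (9 - 4) - 1 = 9

P + Q = (4, 9)


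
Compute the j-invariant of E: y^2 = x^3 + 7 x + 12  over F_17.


Delta = -16(4 a^3 + 27 b^2) mod 17 = 7
-1728 * (4 a)^3 = -1728 * (4*7)^3 mod 17 = 13
j = 13 * 7^(-1) mod 17 = 14

j = 14 (mod 17)


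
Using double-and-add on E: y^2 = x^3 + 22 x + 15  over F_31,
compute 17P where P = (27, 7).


k = 17 = 10001_2 (binary, LSB first: 10001)
Double-and-add from P = (27, 7):
  bit 0 = 1: acc = O + (27, 7) = (27, 7)
  bit 1 = 0: acc unchanged = (27, 7)
  bit 2 = 0: acc unchanged = (27, 7)
  bit 3 = 0: acc unchanged = (27, 7)
  bit 4 = 1: acc = (27, 7) + (24, 13) = (15, 0)

17P = (15, 0)


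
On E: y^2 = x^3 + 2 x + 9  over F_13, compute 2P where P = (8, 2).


Doubling: s = (3 x1^2 + a) / (2 y1)
s = (3*8^2 + 2) / (2*2) mod 13 = 3
x3 = s^2 - 2 x1 mod 13 = 3^2 - 2*8 = 6
y3 = s (x1 - x3) - y1 mod 13 = 3 * (8 - 6) - 2 = 4

2P = (6, 4)


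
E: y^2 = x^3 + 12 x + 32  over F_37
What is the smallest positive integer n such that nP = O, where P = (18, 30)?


Compute successive multiples of P until we hit O:
  1P = (18, 30)
  2P = (8, 23)
  3P = (20, 13)
  4P = (25, 11)
  5P = (21, 31)
  6P = (31, 15)
  7P = (4, 25)
  8P = (24, 26)
  ... (continuing to 34P)
  34P = O

ord(P) = 34


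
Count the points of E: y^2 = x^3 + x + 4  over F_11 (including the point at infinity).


For each x in F_11, count y with y^2 = x^3 + 1 x + 4 mod 11:
  x = 0: RHS = 4, y in [2, 9]  -> 2 point(s)
  x = 2: RHS = 3, y in [5, 6]  -> 2 point(s)
  x = 3: RHS = 1, y in [1, 10]  -> 2 point(s)
  x = 9: RHS = 5, y in [4, 7]  -> 2 point(s)
Affine points: 8. Add the point at infinity: total = 9.

#E(F_11) = 9


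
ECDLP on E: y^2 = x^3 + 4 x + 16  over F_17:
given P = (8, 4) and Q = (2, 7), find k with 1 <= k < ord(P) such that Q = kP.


Enumerate multiples of P until we hit Q = (2, 7):
  1P = (8, 4)
  2P = (2, 7)
Match found at i = 2.

k = 2


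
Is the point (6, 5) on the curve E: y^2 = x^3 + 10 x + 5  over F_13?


Check whether y^2 = x^3 + 10 x + 5 (mod 13) for (x, y) = (6, 5).
LHS: y^2 = 5^2 mod 13 = 12
RHS: x^3 + 10 x + 5 = 6^3 + 10*6 + 5 mod 13 = 8
LHS != RHS

No, not on the curve


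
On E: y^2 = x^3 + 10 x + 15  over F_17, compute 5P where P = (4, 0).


k = 5 = 101_2 (binary, LSB first: 101)
Double-and-add from P = (4, 0):
  bit 0 = 1: acc = O + (4, 0) = (4, 0)
  bit 1 = 0: acc unchanged = (4, 0)
  bit 2 = 1: acc = (4, 0) + O = (4, 0)

5P = (4, 0)


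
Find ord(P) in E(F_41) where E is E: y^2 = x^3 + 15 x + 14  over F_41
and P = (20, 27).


Compute successive multiples of P until we hit O:
  1P = (20, 27)
  2P = (5, 3)
  3P = (12, 35)
  4P = (10, 4)
  5P = (29, 22)
  6P = (8, 21)
  7P = (3, 2)
  8P = (23, 12)
  ... (continuing to 17P)
  17P = O

ord(P) = 17


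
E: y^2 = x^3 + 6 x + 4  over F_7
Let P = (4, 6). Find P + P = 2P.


Doubling: s = (3 x1^2 + a) / (2 y1)
s = (3*4^2 + 6) / (2*6) mod 7 = 1
x3 = s^2 - 2 x1 mod 7 = 1^2 - 2*4 = 0
y3 = s (x1 - x3) - y1 mod 7 = 1 * (4 - 0) - 6 = 5

2P = (0, 5)


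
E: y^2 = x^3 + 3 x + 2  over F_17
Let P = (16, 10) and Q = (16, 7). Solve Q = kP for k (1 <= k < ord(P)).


Enumerate multiples of P until we hit Q = (16, 7):
  1P = (16, 10)
  2P = (6, 10)
  3P = (12, 7)
  4P = (14, 0)
  5P = (12, 10)
  6P = (6, 7)
  7P = (16, 7)
Match found at i = 7.

k = 7


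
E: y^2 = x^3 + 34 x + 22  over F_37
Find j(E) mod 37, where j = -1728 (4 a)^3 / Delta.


Delta = -16(4 a^3 + 27 b^2) mod 37 = 25
-1728 * (4 a)^3 = -1728 * (4*34)^3 mod 37 = 10
j = 10 * 25^(-1) mod 37 = 30

j = 30 (mod 37)


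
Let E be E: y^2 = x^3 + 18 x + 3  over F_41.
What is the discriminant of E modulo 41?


4 a^3 + 27 b^2 = 4*18^3 + 27*3^2 = 23328 + 243 = 23571
Delta = -16 * (23571) = -377136
Delta mod 41 = 23

Delta = 23 (mod 41)


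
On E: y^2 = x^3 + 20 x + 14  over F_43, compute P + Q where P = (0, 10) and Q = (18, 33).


P != Q, so use the chord formula.
s = (y2 - y1) / (x2 - x1) = (23) / (18) mod 43 = 18
x3 = s^2 - x1 - x2 mod 43 = 18^2 - 0 - 18 = 5
y3 = s (x1 - x3) - y1 mod 43 = 18 * (0 - 5) - 10 = 29

P + Q = (5, 29)


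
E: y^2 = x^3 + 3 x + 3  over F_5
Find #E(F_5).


For each x in F_5, count y with y^2 = x^3 + 3 x + 3 mod 5:
  x = 3: RHS = 4, y in [2, 3]  -> 2 point(s)
  x = 4: RHS = 4, y in [2, 3]  -> 2 point(s)
Affine points: 4. Add the point at infinity: total = 5.

#E(F_5) = 5


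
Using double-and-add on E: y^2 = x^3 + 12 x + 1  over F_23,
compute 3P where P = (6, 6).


k = 3 = 11_2 (binary, LSB first: 11)
Double-and-add from P = (6, 6):
  bit 0 = 1: acc = O + (6, 6) = (6, 6)
  bit 1 = 1: acc = (6, 6) + (19, 2) = (0, 1)

3P = (0, 1)


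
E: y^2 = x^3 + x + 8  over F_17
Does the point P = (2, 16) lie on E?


Check whether y^2 = x^3 + 1 x + 8 (mod 17) for (x, y) = (2, 16).
LHS: y^2 = 16^2 mod 17 = 1
RHS: x^3 + 1 x + 8 = 2^3 + 1*2 + 8 mod 17 = 1
LHS = RHS

Yes, on the curve


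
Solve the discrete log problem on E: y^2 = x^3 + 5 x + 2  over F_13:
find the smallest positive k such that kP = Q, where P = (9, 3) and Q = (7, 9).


Enumerate multiples of P until we hit Q = (7, 9):
  1P = (9, 3)
  2P = (12, 3)
  3P = (5, 10)
  4P = (11, 7)
  5P = (10, 8)
  6P = (6, 12)
  7P = (7, 4)
  8P = (7, 9)
Match found at i = 8.

k = 8


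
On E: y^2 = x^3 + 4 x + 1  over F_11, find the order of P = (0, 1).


Compute successive multiples of P until we hit O:
  1P = (0, 1)
  2P = (4, 2)
  3P = (5, 6)
  4P = (7, 3)
  5P = (7, 8)
  6P = (5, 5)
  7P = (4, 9)
  8P = (0, 10)
  ... (continuing to 9P)
  9P = O

ord(P) = 9


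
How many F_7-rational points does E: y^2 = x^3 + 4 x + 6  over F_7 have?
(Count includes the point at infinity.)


For each x in F_7, count y with y^2 = x^3 + 4 x + 6 mod 7:
  x = 1: RHS = 4, y in [2, 5]  -> 2 point(s)
  x = 2: RHS = 1, y in [1, 6]  -> 2 point(s)
  x = 4: RHS = 2, y in [3, 4]  -> 2 point(s)
  x = 5: RHS = 4, y in [2, 5]  -> 2 point(s)
  x = 6: RHS = 1, y in [1, 6]  -> 2 point(s)
Affine points: 10. Add the point at infinity: total = 11.

#E(F_7) = 11


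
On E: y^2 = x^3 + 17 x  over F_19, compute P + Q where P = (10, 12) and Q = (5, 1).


P != Q, so use the chord formula.
s = (y2 - y1) / (x2 - x1) = (8) / (14) mod 19 = 6
x3 = s^2 - x1 - x2 mod 19 = 6^2 - 10 - 5 = 2
y3 = s (x1 - x3) - y1 mod 19 = 6 * (10 - 2) - 12 = 17

P + Q = (2, 17)
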